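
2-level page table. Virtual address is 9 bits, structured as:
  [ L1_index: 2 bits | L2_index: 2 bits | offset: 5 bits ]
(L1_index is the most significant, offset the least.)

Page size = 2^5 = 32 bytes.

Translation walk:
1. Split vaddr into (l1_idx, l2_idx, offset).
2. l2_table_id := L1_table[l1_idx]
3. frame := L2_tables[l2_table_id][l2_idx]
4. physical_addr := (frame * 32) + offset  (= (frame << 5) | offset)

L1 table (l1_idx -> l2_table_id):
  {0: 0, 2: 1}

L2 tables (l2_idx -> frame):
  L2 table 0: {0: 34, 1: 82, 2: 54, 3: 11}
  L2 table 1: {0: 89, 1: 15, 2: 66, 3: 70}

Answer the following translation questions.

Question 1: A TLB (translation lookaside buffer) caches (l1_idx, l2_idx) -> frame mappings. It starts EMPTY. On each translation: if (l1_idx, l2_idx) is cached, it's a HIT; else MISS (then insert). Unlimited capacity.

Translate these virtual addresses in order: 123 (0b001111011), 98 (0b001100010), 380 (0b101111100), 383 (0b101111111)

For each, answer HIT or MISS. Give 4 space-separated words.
Answer: MISS HIT MISS HIT

Derivation:
vaddr=123: (0,3) not in TLB -> MISS, insert
vaddr=98: (0,3) in TLB -> HIT
vaddr=380: (2,3) not in TLB -> MISS, insert
vaddr=383: (2,3) in TLB -> HIT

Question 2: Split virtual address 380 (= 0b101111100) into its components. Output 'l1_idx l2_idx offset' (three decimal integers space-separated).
vaddr = 380 = 0b101111100
  top 2 bits -> l1_idx = 2
  next 2 bits -> l2_idx = 3
  bottom 5 bits -> offset = 28

Answer: 2 3 28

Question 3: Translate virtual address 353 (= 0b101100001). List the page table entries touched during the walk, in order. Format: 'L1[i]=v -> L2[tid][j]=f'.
vaddr = 353 = 0b101100001
Split: l1_idx=2, l2_idx=3, offset=1

Answer: L1[2]=1 -> L2[1][3]=70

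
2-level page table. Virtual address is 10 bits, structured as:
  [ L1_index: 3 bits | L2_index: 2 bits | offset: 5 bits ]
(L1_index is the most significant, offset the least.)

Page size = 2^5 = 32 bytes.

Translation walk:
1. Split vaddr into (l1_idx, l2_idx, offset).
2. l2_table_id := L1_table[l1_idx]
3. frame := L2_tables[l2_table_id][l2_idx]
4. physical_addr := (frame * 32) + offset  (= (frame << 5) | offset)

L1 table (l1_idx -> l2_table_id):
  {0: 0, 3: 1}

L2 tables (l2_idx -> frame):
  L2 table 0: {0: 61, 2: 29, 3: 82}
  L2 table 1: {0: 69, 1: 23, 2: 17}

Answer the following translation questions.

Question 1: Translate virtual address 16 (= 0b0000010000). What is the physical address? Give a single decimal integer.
Answer: 1968

Derivation:
vaddr = 16 = 0b0000010000
Split: l1_idx=0, l2_idx=0, offset=16
L1[0] = 0
L2[0][0] = 61
paddr = 61 * 32 + 16 = 1968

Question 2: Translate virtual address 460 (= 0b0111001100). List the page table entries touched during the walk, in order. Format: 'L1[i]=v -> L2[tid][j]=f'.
vaddr = 460 = 0b0111001100
Split: l1_idx=3, l2_idx=2, offset=12

Answer: L1[3]=1 -> L2[1][2]=17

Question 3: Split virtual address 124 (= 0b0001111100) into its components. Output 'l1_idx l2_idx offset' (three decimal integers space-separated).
Answer: 0 3 28

Derivation:
vaddr = 124 = 0b0001111100
  top 3 bits -> l1_idx = 0
  next 2 bits -> l2_idx = 3
  bottom 5 bits -> offset = 28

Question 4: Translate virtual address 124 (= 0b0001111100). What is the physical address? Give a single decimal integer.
Answer: 2652

Derivation:
vaddr = 124 = 0b0001111100
Split: l1_idx=0, l2_idx=3, offset=28
L1[0] = 0
L2[0][3] = 82
paddr = 82 * 32 + 28 = 2652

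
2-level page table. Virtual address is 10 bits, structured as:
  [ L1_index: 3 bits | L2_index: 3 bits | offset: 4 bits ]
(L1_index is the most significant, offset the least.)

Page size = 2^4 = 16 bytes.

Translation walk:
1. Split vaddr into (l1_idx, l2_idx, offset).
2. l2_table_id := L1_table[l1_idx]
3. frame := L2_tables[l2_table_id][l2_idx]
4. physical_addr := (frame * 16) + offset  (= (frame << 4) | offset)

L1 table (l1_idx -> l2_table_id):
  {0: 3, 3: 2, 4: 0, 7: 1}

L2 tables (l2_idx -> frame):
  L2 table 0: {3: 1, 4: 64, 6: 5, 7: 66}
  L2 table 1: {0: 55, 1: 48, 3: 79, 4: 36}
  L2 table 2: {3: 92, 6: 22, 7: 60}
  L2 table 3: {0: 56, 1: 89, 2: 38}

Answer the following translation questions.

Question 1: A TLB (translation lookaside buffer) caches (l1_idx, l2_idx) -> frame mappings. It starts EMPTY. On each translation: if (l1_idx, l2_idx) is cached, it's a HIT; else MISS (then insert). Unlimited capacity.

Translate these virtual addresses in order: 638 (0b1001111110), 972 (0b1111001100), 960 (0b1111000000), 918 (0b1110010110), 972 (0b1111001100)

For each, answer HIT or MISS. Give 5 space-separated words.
vaddr=638: (4,7) not in TLB -> MISS, insert
vaddr=972: (7,4) not in TLB -> MISS, insert
vaddr=960: (7,4) in TLB -> HIT
vaddr=918: (7,1) not in TLB -> MISS, insert
vaddr=972: (7,4) in TLB -> HIT

Answer: MISS MISS HIT MISS HIT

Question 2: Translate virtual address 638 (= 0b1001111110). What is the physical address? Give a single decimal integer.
vaddr = 638 = 0b1001111110
Split: l1_idx=4, l2_idx=7, offset=14
L1[4] = 0
L2[0][7] = 66
paddr = 66 * 16 + 14 = 1070

Answer: 1070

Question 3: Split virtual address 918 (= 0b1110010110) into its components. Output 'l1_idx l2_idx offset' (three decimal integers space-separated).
Answer: 7 1 6

Derivation:
vaddr = 918 = 0b1110010110
  top 3 bits -> l1_idx = 7
  next 3 bits -> l2_idx = 1
  bottom 4 bits -> offset = 6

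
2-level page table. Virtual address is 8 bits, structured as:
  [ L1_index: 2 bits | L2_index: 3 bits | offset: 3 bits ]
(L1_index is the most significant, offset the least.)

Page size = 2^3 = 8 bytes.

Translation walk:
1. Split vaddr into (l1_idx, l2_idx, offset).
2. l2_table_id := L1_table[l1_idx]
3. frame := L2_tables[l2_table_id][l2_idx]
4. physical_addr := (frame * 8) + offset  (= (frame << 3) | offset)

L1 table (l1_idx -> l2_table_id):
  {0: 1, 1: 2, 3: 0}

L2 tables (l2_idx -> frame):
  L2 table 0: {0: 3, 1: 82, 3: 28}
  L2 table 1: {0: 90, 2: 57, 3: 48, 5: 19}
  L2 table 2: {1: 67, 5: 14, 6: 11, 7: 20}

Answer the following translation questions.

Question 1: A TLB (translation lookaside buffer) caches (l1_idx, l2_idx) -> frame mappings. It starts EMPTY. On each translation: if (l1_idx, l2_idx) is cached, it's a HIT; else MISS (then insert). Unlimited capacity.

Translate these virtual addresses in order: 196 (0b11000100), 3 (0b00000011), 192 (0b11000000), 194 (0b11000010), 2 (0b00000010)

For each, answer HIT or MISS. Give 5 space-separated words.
vaddr=196: (3,0) not in TLB -> MISS, insert
vaddr=3: (0,0) not in TLB -> MISS, insert
vaddr=192: (3,0) in TLB -> HIT
vaddr=194: (3,0) in TLB -> HIT
vaddr=2: (0,0) in TLB -> HIT

Answer: MISS MISS HIT HIT HIT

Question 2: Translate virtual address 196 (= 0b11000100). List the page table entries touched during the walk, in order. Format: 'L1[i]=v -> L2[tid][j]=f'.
vaddr = 196 = 0b11000100
Split: l1_idx=3, l2_idx=0, offset=4

Answer: L1[3]=0 -> L2[0][0]=3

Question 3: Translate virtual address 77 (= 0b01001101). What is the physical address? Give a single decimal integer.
vaddr = 77 = 0b01001101
Split: l1_idx=1, l2_idx=1, offset=5
L1[1] = 2
L2[2][1] = 67
paddr = 67 * 8 + 5 = 541

Answer: 541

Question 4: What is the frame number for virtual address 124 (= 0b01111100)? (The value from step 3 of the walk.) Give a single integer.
Answer: 20

Derivation:
vaddr = 124: l1_idx=1, l2_idx=7
L1[1] = 2; L2[2][7] = 20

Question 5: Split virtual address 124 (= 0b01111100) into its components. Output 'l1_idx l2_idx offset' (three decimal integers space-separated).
Answer: 1 7 4

Derivation:
vaddr = 124 = 0b01111100
  top 2 bits -> l1_idx = 1
  next 3 bits -> l2_idx = 7
  bottom 3 bits -> offset = 4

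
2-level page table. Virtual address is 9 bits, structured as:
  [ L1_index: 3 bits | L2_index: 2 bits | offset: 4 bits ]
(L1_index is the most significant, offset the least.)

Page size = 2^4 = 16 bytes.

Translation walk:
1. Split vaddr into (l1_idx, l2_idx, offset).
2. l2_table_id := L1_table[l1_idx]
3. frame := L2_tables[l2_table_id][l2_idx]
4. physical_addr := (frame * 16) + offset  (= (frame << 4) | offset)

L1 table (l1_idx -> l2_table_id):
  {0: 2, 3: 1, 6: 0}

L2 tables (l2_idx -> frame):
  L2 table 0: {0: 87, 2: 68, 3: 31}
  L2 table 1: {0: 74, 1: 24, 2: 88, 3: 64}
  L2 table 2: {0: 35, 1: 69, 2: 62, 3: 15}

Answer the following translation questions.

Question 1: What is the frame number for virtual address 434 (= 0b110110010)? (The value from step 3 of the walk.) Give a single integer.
Answer: 31

Derivation:
vaddr = 434: l1_idx=6, l2_idx=3
L1[6] = 0; L2[0][3] = 31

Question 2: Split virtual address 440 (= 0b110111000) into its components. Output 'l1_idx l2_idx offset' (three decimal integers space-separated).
vaddr = 440 = 0b110111000
  top 3 bits -> l1_idx = 6
  next 2 bits -> l2_idx = 3
  bottom 4 bits -> offset = 8

Answer: 6 3 8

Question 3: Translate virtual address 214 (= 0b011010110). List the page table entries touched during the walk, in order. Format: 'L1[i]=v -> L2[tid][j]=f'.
Answer: L1[3]=1 -> L2[1][1]=24

Derivation:
vaddr = 214 = 0b011010110
Split: l1_idx=3, l2_idx=1, offset=6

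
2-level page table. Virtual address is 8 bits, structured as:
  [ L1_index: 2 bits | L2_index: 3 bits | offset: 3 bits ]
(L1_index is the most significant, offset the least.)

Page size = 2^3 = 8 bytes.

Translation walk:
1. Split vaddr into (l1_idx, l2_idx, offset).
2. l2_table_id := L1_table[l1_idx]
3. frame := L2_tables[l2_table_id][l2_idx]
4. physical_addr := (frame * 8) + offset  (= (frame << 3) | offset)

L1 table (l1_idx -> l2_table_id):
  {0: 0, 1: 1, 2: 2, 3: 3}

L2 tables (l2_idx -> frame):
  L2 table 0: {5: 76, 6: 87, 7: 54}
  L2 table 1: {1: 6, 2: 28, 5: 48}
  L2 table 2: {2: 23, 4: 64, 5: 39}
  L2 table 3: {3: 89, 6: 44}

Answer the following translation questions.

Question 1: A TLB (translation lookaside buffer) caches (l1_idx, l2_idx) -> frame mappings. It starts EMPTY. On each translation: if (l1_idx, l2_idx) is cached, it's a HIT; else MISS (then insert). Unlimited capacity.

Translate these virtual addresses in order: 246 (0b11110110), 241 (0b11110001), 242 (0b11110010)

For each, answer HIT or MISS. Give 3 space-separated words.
Answer: MISS HIT HIT

Derivation:
vaddr=246: (3,6) not in TLB -> MISS, insert
vaddr=241: (3,6) in TLB -> HIT
vaddr=242: (3,6) in TLB -> HIT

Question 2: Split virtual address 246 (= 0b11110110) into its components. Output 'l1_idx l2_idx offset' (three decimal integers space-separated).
Answer: 3 6 6

Derivation:
vaddr = 246 = 0b11110110
  top 2 bits -> l1_idx = 3
  next 3 bits -> l2_idx = 6
  bottom 3 bits -> offset = 6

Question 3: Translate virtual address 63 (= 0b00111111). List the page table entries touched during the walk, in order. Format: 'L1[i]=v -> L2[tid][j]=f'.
vaddr = 63 = 0b00111111
Split: l1_idx=0, l2_idx=7, offset=7

Answer: L1[0]=0 -> L2[0][7]=54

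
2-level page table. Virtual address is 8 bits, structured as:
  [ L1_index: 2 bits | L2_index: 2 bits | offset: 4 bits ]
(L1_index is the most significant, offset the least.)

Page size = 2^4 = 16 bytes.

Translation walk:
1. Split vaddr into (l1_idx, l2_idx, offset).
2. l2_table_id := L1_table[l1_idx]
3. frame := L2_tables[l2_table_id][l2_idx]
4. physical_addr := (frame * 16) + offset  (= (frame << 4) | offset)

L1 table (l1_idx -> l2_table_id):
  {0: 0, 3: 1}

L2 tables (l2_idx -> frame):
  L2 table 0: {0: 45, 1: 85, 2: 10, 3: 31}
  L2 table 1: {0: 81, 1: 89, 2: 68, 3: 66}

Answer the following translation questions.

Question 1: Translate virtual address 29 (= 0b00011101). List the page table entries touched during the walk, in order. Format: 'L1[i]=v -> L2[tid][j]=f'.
Answer: L1[0]=0 -> L2[0][1]=85

Derivation:
vaddr = 29 = 0b00011101
Split: l1_idx=0, l2_idx=1, offset=13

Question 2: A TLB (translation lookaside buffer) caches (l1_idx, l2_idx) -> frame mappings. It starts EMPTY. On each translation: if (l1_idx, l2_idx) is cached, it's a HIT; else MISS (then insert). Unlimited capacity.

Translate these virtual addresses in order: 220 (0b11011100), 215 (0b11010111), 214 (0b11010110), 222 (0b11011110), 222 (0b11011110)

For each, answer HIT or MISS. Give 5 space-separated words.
Answer: MISS HIT HIT HIT HIT

Derivation:
vaddr=220: (3,1) not in TLB -> MISS, insert
vaddr=215: (3,1) in TLB -> HIT
vaddr=214: (3,1) in TLB -> HIT
vaddr=222: (3,1) in TLB -> HIT
vaddr=222: (3,1) in TLB -> HIT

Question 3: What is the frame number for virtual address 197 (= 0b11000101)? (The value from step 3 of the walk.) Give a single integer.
vaddr = 197: l1_idx=3, l2_idx=0
L1[3] = 1; L2[1][0] = 81

Answer: 81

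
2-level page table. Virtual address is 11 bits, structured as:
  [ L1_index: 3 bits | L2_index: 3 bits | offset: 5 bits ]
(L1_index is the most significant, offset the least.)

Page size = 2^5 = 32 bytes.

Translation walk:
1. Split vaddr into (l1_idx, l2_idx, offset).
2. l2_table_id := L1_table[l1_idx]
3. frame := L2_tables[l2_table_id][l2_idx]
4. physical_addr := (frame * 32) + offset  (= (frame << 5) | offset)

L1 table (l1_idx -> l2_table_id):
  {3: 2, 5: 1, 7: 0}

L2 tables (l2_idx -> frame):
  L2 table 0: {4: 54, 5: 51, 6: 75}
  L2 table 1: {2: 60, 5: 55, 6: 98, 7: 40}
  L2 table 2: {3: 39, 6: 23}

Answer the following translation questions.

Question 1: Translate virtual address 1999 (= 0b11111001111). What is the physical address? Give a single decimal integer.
vaddr = 1999 = 0b11111001111
Split: l1_idx=7, l2_idx=6, offset=15
L1[7] = 0
L2[0][6] = 75
paddr = 75 * 32 + 15 = 2415

Answer: 2415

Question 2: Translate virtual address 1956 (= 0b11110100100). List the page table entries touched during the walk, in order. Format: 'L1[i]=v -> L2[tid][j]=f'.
vaddr = 1956 = 0b11110100100
Split: l1_idx=7, l2_idx=5, offset=4

Answer: L1[7]=0 -> L2[0][5]=51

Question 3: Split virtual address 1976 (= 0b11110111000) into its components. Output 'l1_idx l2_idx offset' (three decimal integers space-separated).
vaddr = 1976 = 0b11110111000
  top 3 bits -> l1_idx = 7
  next 3 bits -> l2_idx = 5
  bottom 5 bits -> offset = 24

Answer: 7 5 24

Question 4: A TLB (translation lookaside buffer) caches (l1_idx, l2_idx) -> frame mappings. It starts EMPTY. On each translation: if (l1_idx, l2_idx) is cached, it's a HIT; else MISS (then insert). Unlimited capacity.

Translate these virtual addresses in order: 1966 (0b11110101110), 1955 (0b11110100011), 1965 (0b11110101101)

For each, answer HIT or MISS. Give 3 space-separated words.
vaddr=1966: (7,5) not in TLB -> MISS, insert
vaddr=1955: (7,5) in TLB -> HIT
vaddr=1965: (7,5) in TLB -> HIT

Answer: MISS HIT HIT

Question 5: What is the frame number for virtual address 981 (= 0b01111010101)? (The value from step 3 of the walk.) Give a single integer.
Answer: 23

Derivation:
vaddr = 981: l1_idx=3, l2_idx=6
L1[3] = 2; L2[2][6] = 23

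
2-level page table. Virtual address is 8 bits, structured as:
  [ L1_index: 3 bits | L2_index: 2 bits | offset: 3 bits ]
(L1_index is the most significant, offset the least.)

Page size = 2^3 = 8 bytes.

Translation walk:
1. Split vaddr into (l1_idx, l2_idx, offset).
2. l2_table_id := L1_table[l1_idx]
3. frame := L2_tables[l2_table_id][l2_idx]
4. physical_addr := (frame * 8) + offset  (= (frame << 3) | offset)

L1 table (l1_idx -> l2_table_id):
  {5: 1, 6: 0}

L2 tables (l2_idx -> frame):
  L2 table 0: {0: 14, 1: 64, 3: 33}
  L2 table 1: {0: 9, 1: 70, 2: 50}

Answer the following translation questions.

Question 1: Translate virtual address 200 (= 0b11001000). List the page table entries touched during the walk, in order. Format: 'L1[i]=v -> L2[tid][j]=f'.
Answer: L1[6]=0 -> L2[0][1]=64

Derivation:
vaddr = 200 = 0b11001000
Split: l1_idx=6, l2_idx=1, offset=0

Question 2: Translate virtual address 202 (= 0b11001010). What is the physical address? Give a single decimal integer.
Answer: 514

Derivation:
vaddr = 202 = 0b11001010
Split: l1_idx=6, l2_idx=1, offset=2
L1[6] = 0
L2[0][1] = 64
paddr = 64 * 8 + 2 = 514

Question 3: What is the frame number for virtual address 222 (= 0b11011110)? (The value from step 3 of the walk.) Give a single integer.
vaddr = 222: l1_idx=6, l2_idx=3
L1[6] = 0; L2[0][3] = 33

Answer: 33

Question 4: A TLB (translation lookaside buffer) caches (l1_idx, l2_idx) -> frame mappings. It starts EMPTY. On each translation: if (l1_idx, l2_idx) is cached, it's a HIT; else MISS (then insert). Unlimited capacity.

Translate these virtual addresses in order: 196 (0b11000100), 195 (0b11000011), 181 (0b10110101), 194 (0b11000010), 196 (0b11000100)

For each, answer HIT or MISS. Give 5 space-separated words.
Answer: MISS HIT MISS HIT HIT

Derivation:
vaddr=196: (6,0) not in TLB -> MISS, insert
vaddr=195: (6,0) in TLB -> HIT
vaddr=181: (5,2) not in TLB -> MISS, insert
vaddr=194: (6,0) in TLB -> HIT
vaddr=196: (6,0) in TLB -> HIT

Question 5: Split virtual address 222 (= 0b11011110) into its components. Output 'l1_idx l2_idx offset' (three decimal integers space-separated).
vaddr = 222 = 0b11011110
  top 3 bits -> l1_idx = 6
  next 2 bits -> l2_idx = 3
  bottom 3 bits -> offset = 6

Answer: 6 3 6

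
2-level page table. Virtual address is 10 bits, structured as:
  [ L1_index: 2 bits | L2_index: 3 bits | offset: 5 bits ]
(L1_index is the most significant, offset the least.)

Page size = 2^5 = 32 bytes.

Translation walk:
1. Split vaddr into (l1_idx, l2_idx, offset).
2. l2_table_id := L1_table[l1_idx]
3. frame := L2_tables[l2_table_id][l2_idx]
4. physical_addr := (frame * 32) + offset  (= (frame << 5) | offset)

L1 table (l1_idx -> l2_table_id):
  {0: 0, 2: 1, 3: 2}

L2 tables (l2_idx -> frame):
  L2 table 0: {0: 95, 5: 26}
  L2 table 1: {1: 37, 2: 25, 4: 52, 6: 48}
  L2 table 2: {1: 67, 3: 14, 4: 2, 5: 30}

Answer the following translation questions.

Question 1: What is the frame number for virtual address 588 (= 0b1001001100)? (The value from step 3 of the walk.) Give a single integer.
Answer: 25

Derivation:
vaddr = 588: l1_idx=2, l2_idx=2
L1[2] = 1; L2[1][2] = 25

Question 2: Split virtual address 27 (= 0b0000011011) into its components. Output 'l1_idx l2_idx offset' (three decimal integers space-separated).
vaddr = 27 = 0b0000011011
  top 2 bits -> l1_idx = 0
  next 3 bits -> l2_idx = 0
  bottom 5 bits -> offset = 27

Answer: 0 0 27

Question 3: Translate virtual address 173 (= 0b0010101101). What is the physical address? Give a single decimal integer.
vaddr = 173 = 0b0010101101
Split: l1_idx=0, l2_idx=5, offset=13
L1[0] = 0
L2[0][5] = 26
paddr = 26 * 32 + 13 = 845

Answer: 845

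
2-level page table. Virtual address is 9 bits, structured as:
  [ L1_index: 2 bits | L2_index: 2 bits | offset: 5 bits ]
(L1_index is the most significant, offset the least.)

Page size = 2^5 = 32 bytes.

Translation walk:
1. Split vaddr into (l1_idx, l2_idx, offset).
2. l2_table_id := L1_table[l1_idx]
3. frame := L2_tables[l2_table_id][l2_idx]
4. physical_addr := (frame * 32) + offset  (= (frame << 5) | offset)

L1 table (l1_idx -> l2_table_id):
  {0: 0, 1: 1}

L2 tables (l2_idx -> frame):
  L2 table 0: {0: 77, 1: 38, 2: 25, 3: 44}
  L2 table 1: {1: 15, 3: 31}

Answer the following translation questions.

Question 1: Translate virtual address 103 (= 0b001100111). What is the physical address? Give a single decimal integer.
vaddr = 103 = 0b001100111
Split: l1_idx=0, l2_idx=3, offset=7
L1[0] = 0
L2[0][3] = 44
paddr = 44 * 32 + 7 = 1415

Answer: 1415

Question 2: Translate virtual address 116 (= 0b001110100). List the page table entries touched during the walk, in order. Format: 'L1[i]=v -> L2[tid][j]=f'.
vaddr = 116 = 0b001110100
Split: l1_idx=0, l2_idx=3, offset=20

Answer: L1[0]=0 -> L2[0][3]=44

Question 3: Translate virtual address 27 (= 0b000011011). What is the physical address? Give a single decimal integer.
Answer: 2491

Derivation:
vaddr = 27 = 0b000011011
Split: l1_idx=0, l2_idx=0, offset=27
L1[0] = 0
L2[0][0] = 77
paddr = 77 * 32 + 27 = 2491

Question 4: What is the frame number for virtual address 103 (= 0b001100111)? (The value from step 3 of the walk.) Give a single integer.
Answer: 44

Derivation:
vaddr = 103: l1_idx=0, l2_idx=3
L1[0] = 0; L2[0][3] = 44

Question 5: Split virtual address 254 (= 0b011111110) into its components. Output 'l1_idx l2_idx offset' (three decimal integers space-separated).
vaddr = 254 = 0b011111110
  top 2 bits -> l1_idx = 1
  next 2 bits -> l2_idx = 3
  bottom 5 bits -> offset = 30

Answer: 1 3 30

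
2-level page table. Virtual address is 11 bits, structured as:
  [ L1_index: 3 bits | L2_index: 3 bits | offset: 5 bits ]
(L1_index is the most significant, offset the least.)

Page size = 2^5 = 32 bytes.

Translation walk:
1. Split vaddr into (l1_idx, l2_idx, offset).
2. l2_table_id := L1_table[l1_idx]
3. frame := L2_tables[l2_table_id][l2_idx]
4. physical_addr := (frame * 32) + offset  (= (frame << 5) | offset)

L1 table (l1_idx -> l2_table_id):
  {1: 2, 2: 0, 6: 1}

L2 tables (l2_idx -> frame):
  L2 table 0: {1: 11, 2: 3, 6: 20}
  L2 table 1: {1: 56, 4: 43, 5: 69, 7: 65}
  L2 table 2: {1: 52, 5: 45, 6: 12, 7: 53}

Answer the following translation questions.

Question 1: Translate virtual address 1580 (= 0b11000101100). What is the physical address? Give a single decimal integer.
Answer: 1804

Derivation:
vaddr = 1580 = 0b11000101100
Split: l1_idx=6, l2_idx=1, offset=12
L1[6] = 1
L2[1][1] = 56
paddr = 56 * 32 + 12 = 1804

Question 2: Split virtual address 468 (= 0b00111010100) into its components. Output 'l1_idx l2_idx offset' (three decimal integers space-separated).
Answer: 1 6 20

Derivation:
vaddr = 468 = 0b00111010100
  top 3 bits -> l1_idx = 1
  next 3 bits -> l2_idx = 6
  bottom 5 bits -> offset = 20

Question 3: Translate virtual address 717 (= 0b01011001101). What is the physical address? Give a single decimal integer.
vaddr = 717 = 0b01011001101
Split: l1_idx=2, l2_idx=6, offset=13
L1[2] = 0
L2[0][6] = 20
paddr = 20 * 32 + 13 = 653

Answer: 653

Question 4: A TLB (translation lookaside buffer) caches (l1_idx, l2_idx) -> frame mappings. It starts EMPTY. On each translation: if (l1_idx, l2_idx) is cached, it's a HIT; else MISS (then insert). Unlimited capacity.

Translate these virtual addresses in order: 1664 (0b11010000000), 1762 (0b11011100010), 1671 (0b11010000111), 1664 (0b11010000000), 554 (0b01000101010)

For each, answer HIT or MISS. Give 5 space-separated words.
Answer: MISS MISS HIT HIT MISS

Derivation:
vaddr=1664: (6,4) not in TLB -> MISS, insert
vaddr=1762: (6,7) not in TLB -> MISS, insert
vaddr=1671: (6,4) in TLB -> HIT
vaddr=1664: (6,4) in TLB -> HIT
vaddr=554: (2,1) not in TLB -> MISS, insert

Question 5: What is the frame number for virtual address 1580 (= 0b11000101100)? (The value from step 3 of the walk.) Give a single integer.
Answer: 56

Derivation:
vaddr = 1580: l1_idx=6, l2_idx=1
L1[6] = 1; L2[1][1] = 56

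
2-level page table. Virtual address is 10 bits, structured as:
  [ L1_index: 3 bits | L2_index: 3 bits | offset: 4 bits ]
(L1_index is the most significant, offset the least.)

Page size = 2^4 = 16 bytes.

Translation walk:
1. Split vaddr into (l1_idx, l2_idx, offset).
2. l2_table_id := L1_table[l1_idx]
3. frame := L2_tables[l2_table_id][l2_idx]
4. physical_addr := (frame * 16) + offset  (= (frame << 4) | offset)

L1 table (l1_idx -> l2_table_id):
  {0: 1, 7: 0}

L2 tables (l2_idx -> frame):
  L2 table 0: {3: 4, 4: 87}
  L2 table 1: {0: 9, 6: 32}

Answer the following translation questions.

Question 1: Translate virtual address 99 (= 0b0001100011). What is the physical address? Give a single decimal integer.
vaddr = 99 = 0b0001100011
Split: l1_idx=0, l2_idx=6, offset=3
L1[0] = 1
L2[1][6] = 32
paddr = 32 * 16 + 3 = 515

Answer: 515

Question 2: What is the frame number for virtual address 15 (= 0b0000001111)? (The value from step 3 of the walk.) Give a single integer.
vaddr = 15: l1_idx=0, l2_idx=0
L1[0] = 1; L2[1][0] = 9

Answer: 9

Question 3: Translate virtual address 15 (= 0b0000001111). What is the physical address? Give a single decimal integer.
Answer: 159

Derivation:
vaddr = 15 = 0b0000001111
Split: l1_idx=0, l2_idx=0, offset=15
L1[0] = 1
L2[1][0] = 9
paddr = 9 * 16 + 15 = 159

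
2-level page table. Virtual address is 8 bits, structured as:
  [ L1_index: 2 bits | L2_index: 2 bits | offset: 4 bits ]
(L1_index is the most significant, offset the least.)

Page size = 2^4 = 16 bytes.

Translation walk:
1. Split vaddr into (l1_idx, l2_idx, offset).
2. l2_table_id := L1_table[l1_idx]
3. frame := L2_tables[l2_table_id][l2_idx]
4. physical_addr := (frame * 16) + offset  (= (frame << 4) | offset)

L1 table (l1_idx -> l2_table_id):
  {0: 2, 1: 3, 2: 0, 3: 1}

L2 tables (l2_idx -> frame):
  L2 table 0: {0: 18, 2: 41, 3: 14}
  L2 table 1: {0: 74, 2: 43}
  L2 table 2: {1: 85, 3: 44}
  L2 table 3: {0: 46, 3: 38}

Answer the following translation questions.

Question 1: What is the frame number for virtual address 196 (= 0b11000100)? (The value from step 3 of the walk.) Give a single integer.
Answer: 74

Derivation:
vaddr = 196: l1_idx=3, l2_idx=0
L1[3] = 1; L2[1][0] = 74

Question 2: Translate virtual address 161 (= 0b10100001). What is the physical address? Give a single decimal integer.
Answer: 657

Derivation:
vaddr = 161 = 0b10100001
Split: l1_idx=2, l2_idx=2, offset=1
L1[2] = 0
L2[0][2] = 41
paddr = 41 * 16 + 1 = 657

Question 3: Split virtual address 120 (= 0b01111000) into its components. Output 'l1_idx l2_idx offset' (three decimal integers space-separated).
vaddr = 120 = 0b01111000
  top 2 bits -> l1_idx = 1
  next 2 bits -> l2_idx = 3
  bottom 4 bits -> offset = 8

Answer: 1 3 8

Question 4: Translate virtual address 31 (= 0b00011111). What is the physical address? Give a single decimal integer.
vaddr = 31 = 0b00011111
Split: l1_idx=0, l2_idx=1, offset=15
L1[0] = 2
L2[2][1] = 85
paddr = 85 * 16 + 15 = 1375

Answer: 1375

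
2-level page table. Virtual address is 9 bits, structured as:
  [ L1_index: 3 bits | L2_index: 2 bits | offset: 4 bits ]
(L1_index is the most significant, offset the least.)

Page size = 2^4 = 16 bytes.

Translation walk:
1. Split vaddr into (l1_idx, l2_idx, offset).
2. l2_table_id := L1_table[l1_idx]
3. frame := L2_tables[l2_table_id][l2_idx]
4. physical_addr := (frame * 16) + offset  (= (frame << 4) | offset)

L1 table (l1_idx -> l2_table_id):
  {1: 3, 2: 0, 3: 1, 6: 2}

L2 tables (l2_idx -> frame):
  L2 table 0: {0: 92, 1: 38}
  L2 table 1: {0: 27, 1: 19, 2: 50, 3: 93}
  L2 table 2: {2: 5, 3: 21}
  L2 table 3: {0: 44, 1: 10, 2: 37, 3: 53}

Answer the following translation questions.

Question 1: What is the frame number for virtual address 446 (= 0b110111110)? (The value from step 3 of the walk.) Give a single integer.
Answer: 21

Derivation:
vaddr = 446: l1_idx=6, l2_idx=3
L1[6] = 2; L2[2][3] = 21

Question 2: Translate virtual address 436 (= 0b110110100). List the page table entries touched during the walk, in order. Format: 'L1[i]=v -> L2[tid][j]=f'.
Answer: L1[6]=2 -> L2[2][3]=21

Derivation:
vaddr = 436 = 0b110110100
Split: l1_idx=6, l2_idx=3, offset=4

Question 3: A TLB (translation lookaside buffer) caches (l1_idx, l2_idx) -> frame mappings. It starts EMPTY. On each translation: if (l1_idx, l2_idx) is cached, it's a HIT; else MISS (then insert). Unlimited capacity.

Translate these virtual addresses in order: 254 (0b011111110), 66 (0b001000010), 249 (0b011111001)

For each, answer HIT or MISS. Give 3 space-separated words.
vaddr=254: (3,3) not in TLB -> MISS, insert
vaddr=66: (1,0) not in TLB -> MISS, insert
vaddr=249: (3,3) in TLB -> HIT

Answer: MISS MISS HIT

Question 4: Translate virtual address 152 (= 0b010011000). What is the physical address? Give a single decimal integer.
Answer: 616

Derivation:
vaddr = 152 = 0b010011000
Split: l1_idx=2, l2_idx=1, offset=8
L1[2] = 0
L2[0][1] = 38
paddr = 38 * 16 + 8 = 616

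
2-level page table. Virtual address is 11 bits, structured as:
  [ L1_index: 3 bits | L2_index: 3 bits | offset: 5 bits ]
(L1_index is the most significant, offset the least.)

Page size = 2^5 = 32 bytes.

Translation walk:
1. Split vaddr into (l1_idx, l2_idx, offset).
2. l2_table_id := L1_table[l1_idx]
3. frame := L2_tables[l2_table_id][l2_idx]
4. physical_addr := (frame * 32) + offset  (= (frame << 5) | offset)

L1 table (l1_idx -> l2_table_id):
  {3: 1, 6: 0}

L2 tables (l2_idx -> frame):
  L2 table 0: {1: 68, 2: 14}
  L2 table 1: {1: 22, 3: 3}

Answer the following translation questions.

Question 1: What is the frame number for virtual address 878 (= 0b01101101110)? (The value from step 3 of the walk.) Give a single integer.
Answer: 3

Derivation:
vaddr = 878: l1_idx=3, l2_idx=3
L1[3] = 1; L2[1][3] = 3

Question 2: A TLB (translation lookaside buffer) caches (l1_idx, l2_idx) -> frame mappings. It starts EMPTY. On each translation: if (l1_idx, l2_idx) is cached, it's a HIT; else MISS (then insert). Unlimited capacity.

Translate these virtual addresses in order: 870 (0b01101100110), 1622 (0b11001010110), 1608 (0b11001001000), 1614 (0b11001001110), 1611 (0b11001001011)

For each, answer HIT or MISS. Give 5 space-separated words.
Answer: MISS MISS HIT HIT HIT

Derivation:
vaddr=870: (3,3) not in TLB -> MISS, insert
vaddr=1622: (6,2) not in TLB -> MISS, insert
vaddr=1608: (6,2) in TLB -> HIT
vaddr=1614: (6,2) in TLB -> HIT
vaddr=1611: (6,2) in TLB -> HIT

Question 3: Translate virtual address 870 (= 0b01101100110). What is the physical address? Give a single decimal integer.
Answer: 102

Derivation:
vaddr = 870 = 0b01101100110
Split: l1_idx=3, l2_idx=3, offset=6
L1[3] = 1
L2[1][3] = 3
paddr = 3 * 32 + 6 = 102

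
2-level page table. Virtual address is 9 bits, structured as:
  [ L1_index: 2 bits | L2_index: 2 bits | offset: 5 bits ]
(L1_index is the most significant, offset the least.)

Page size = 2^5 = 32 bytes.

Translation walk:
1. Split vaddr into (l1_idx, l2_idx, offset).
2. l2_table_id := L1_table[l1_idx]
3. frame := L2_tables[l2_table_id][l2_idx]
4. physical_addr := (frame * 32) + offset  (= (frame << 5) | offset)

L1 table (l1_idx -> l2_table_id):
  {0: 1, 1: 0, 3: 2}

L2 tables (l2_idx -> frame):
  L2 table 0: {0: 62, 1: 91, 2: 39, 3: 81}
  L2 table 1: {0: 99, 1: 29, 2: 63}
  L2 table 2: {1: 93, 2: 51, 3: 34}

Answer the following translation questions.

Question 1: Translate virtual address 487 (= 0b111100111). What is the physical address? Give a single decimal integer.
Answer: 1095

Derivation:
vaddr = 487 = 0b111100111
Split: l1_idx=3, l2_idx=3, offset=7
L1[3] = 2
L2[2][3] = 34
paddr = 34 * 32 + 7 = 1095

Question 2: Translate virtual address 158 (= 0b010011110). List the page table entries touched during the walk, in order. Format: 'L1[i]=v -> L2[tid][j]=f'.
Answer: L1[1]=0 -> L2[0][0]=62

Derivation:
vaddr = 158 = 0b010011110
Split: l1_idx=1, l2_idx=0, offset=30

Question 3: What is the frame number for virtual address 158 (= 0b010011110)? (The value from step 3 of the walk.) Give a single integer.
vaddr = 158: l1_idx=1, l2_idx=0
L1[1] = 0; L2[0][0] = 62

Answer: 62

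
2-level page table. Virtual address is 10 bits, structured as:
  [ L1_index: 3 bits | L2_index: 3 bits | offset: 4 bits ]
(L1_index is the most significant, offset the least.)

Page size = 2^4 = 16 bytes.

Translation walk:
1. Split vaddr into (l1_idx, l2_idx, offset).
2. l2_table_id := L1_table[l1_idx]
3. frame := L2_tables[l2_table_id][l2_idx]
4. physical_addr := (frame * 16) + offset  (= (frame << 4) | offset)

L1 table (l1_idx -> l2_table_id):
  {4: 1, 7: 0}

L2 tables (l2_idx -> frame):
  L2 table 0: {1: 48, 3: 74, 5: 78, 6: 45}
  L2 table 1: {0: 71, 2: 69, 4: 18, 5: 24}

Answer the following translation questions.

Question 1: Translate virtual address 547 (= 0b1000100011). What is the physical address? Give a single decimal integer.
vaddr = 547 = 0b1000100011
Split: l1_idx=4, l2_idx=2, offset=3
L1[4] = 1
L2[1][2] = 69
paddr = 69 * 16 + 3 = 1107

Answer: 1107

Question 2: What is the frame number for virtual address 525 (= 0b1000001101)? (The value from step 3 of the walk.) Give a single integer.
Answer: 71

Derivation:
vaddr = 525: l1_idx=4, l2_idx=0
L1[4] = 1; L2[1][0] = 71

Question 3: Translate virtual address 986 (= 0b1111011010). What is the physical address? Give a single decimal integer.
Answer: 1258

Derivation:
vaddr = 986 = 0b1111011010
Split: l1_idx=7, l2_idx=5, offset=10
L1[7] = 0
L2[0][5] = 78
paddr = 78 * 16 + 10 = 1258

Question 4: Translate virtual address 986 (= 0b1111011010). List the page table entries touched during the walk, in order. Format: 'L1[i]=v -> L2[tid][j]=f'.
Answer: L1[7]=0 -> L2[0][5]=78

Derivation:
vaddr = 986 = 0b1111011010
Split: l1_idx=7, l2_idx=5, offset=10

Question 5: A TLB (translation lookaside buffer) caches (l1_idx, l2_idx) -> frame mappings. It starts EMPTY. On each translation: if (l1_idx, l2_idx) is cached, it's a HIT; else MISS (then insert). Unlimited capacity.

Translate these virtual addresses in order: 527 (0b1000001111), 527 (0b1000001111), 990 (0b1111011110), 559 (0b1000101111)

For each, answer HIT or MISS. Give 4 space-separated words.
Answer: MISS HIT MISS MISS

Derivation:
vaddr=527: (4,0) not in TLB -> MISS, insert
vaddr=527: (4,0) in TLB -> HIT
vaddr=990: (7,5) not in TLB -> MISS, insert
vaddr=559: (4,2) not in TLB -> MISS, insert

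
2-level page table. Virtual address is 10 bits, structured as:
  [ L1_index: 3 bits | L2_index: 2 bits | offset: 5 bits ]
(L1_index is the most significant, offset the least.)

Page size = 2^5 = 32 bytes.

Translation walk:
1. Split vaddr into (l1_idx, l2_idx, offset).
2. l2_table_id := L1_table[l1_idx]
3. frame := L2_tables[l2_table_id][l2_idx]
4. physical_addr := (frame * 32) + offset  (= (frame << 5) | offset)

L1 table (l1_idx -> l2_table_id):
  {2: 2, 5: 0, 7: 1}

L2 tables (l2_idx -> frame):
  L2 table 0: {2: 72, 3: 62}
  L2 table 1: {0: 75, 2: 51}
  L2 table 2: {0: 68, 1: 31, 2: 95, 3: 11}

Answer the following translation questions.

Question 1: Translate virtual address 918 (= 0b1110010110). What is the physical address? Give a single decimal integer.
vaddr = 918 = 0b1110010110
Split: l1_idx=7, l2_idx=0, offset=22
L1[7] = 1
L2[1][0] = 75
paddr = 75 * 32 + 22 = 2422

Answer: 2422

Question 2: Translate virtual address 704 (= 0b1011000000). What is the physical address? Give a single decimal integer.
vaddr = 704 = 0b1011000000
Split: l1_idx=5, l2_idx=2, offset=0
L1[5] = 0
L2[0][2] = 72
paddr = 72 * 32 + 0 = 2304

Answer: 2304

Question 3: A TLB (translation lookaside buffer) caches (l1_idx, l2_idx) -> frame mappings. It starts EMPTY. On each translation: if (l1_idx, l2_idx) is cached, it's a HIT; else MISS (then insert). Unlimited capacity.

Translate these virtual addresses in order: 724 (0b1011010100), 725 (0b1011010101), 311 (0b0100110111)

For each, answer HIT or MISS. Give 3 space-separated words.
Answer: MISS HIT MISS

Derivation:
vaddr=724: (5,2) not in TLB -> MISS, insert
vaddr=725: (5,2) in TLB -> HIT
vaddr=311: (2,1) not in TLB -> MISS, insert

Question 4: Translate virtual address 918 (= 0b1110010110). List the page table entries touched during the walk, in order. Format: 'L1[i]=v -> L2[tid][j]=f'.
Answer: L1[7]=1 -> L2[1][0]=75

Derivation:
vaddr = 918 = 0b1110010110
Split: l1_idx=7, l2_idx=0, offset=22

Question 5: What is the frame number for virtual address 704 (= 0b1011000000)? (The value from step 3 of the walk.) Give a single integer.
Answer: 72

Derivation:
vaddr = 704: l1_idx=5, l2_idx=2
L1[5] = 0; L2[0][2] = 72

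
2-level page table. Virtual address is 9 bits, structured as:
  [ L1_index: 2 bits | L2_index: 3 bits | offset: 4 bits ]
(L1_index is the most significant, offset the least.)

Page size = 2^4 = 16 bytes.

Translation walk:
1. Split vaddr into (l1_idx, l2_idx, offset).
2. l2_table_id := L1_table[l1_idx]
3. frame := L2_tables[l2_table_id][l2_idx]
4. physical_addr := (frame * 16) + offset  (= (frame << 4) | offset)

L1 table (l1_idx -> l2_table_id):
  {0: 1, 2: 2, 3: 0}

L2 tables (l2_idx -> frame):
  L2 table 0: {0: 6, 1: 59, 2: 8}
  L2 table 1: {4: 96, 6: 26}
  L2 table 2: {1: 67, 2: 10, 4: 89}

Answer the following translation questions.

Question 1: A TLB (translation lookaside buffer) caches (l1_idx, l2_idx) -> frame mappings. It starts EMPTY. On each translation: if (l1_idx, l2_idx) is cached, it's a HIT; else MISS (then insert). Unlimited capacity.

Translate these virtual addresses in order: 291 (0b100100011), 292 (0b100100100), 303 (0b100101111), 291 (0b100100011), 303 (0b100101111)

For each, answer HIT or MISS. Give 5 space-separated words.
vaddr=291: (2,2) not in TLB -> MISS, insert
vaddr=292: (2,2) in TLB -> HIT
vaddr=303: (2,2) in TLB -> HIT
vaddr=291: (2,2) in TLB -> HIT
vaddr=303: (2,2) in TLB -> HIT

Answer: MISS HIT HIT HIT HIT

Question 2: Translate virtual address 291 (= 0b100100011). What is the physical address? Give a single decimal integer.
vaddr = 291 = 0b100100011
Split: l1_idx=2, l2_idx=2, offset=3
L1[2] = 2
L2[2][2] = 10
paddr = 10 * 16 + 3 = 163

Answer: 163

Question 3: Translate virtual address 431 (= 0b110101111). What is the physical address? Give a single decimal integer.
Answer: 143

Derivation:
vaddr = 431 = 0b110101111
Split: l1_idx=3, l2_idx=2, offset=15
L1[3] = 0
L2[0][2] = 8
paddr = 8 * 16 + 15 = 143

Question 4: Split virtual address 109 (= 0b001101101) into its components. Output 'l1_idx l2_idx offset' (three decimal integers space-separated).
Answer: 0 6 13

Derivation:
vaddr = 109 = 0b001101101
  top 2 bits -> l1_idx = 0
  next 3 bits -> l2_idx = 6
  bottom 4 bits -> offset = 13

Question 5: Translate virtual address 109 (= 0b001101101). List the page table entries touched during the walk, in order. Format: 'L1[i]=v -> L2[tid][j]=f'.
vaddr = 109 = 0b001101101
Split: l1_idx=0, l2_idx=6, offset=13

Answer: L1[0]=1 -> L2[1][6]=26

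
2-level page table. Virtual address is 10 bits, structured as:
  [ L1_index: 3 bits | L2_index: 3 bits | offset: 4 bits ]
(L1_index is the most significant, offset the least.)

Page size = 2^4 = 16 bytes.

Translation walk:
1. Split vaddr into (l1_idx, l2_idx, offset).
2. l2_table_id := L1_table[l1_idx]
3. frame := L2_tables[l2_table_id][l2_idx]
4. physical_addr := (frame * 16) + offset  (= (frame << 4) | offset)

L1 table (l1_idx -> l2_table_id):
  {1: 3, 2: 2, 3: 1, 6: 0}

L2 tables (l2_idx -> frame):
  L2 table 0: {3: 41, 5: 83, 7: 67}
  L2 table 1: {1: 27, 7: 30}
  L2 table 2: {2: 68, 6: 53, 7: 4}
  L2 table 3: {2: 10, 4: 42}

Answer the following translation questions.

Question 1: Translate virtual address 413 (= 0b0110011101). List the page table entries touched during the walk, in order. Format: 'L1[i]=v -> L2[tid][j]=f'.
Answer: L1[3]=1 -> L2[1][1]=27

Derivation:
vaddr = 413 = 0b0110011101
Split: l1_idx=3, l2_idx=1, offset=13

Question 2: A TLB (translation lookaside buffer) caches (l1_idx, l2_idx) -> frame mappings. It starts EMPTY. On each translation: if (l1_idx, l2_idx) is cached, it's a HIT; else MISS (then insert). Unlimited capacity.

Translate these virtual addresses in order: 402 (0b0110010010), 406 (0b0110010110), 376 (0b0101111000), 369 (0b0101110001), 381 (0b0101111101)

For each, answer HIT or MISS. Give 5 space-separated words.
Answer: MISS HIT MISS HIT HIT

Derivation:
vaddr=402: (3,1) not in TLB -> MISS, insert
vaddr=406: (3,1) in TLB -> HIT
vaddr=376: (2,7) not in TLB -> MISS, insert
vaddr=369: (2,7) in TLB -> HIT
vaddr=381: (2,7) in TLB -> HIT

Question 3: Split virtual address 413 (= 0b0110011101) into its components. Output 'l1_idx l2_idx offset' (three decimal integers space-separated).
Answer: 3 1 13

Derivation:
vaddr = 413 = 0b0110011101
  top 3 bits -> l1_idx = 3
  next 3 bits -> l2_idx = 1
  bottom 4 bits -> offset = 13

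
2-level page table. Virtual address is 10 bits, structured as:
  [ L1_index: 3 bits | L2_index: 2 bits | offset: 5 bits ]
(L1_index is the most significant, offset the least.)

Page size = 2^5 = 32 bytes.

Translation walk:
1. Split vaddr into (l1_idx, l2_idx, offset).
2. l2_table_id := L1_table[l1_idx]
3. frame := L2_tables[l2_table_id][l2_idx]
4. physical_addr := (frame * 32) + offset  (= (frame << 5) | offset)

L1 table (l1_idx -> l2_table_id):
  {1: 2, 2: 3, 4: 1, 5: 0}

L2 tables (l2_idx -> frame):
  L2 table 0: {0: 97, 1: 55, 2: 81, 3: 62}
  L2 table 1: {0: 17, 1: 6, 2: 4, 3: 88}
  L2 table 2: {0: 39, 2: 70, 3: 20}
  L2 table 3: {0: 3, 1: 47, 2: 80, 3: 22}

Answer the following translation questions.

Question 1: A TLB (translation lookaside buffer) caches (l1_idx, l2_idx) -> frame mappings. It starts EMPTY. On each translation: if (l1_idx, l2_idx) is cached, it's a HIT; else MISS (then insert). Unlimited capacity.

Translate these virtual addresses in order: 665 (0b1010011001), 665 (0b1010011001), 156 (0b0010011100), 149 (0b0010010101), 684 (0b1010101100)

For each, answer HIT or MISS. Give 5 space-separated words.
vaddr=665: (5,0) not in TLB -> MISS, insert
vaddr=665: (5,0) in TLB -> HIT
vaddr=156: (1,0) not in TLB -> MISS, insert
vaddr=149: (1,0) in TLB -> HIT
vaddr=684: (5,1) not in TLB -> MISS, insert

Answer: MISS HIT MISS HIT MISS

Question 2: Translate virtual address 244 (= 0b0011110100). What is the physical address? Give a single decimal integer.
Answer: 660

Derivation:
vaddr = 244 = 0b0011110100
Split: l1_idx=1, l2_idx=3, offset=20
L1[1] = 2
L2[2][3] = 20
paddr = 20 * 32 + 20 = 660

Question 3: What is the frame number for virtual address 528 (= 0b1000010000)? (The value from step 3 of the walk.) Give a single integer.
Answer: 17

Derivation:
vaddr = 528: l1_idx=4, l2_idx=0
L1[4] = 1; L2[1][0] = 17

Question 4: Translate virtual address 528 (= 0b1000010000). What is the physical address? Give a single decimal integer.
Answer: 560

Derivation:
vaddr = 528 = 0b1000010000
Split: l1_idx=4, l2_idx=0, offset=16
L1[4] = 1
L2[1][0] = 17
paddr = 17 * 32 + 16 = 560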